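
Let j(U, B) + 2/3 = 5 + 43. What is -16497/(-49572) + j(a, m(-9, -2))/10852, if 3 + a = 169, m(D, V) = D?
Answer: 1679369/4981068 ≈ 0.33715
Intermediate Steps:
a = 166 (a = -3 + 169 = 166)
j(U, B) = 142/3 (j(U, B) = -⅔ + (5 + 43) = -⅔ + 48 = 142/3)
-16497/(-49572) + j(a, m(-9, -2))/10852 = -16497/(-49572) + (142/3)/10852 = -16497*(-1/49572) + (142/3)*(1/10852) = 611/1836 + 71/16278 = 1679369/4981068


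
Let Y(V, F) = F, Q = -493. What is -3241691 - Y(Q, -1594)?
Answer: -3240097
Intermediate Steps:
-3241691 - Y(Q, -1594) = -3241691 - 1*(-1594) = -3241691 + 1594 = -3240097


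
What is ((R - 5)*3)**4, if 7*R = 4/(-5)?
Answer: 83156680161/1500625 ≈ 55415.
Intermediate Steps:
R = -4/35 (R = (4/(-5))/7 = (4*(-1/5))/7 = (1/7)*(-4/5) = -4/35 ≈ -0.11429)
((R - 5)*3)**4 = ((-4/35 - 5)*3)**4 = (-179/35*3)**4 = (-537/35)**4 = 83156680161/1500625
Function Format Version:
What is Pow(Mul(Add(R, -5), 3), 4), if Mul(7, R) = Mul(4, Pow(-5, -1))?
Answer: Rational(83156680161, 1500625) ≈ 55415.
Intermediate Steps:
R = Rational(-4, 35) (R = Mul(Rational(1, 7), Mul(4, Pow(-5, -1))) = Mul(Rational(1, 7), Mul(4, Rational(-1, 5))) = Mul(Rational(1, 7), Rational(-4, 5)) = Rational(-4, 35) ≈ -0.11429)
Pow(Mul(Add(R, -5), 3), 4) = Pow(Mul(Add(Rational(-4, 35), -5), 3), 4) = Pow(Mul(Rational(-179, 35), 3), 4) = Pow(Rational(-537, 35), 4) = Rational(83156680161, 1500625)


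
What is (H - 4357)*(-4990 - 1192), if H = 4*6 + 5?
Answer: 26755696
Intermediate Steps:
H = 29 (H = 24 + 5 = 29)
(H - 4357)*(-4990 - 1192) = (29 - 4357)*(-4990 - 1192) = -4328*(-6182) = 26755696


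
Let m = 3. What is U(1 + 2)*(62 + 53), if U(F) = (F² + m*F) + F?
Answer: 2415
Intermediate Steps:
U(F) = F² + 4*F (U(F) = (F² + 3*F) + F = F² + 4*F)
U(1 + 2)*(62 + 53) = ((1 + 2)*(4 + (1 + 2)))*(62 + 53) = (3*(4 + 3))*115 = (3*7)*115 = 21*115 = 2415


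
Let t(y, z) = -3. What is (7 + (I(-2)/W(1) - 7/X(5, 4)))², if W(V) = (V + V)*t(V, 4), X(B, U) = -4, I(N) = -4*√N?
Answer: 10897/144 + 35*I*√2/3 ≈ 75.674 + 16.499*I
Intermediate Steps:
W(V) = -6*V (W(V) = (V + V)*(-3) = (2*V)*(-3) = -6*V)
(7 + (I(-2)/W(1) - 7/X(5, 4)))² = (7 + ((-4*I*√2)/((-6*1)) - 7/(-4)))² = (7 + (-4*I*√2/(-6) - 7*(-¼)))² = (7 + (-4*I*√2*(-⅙) + 7/4))² = (7 + (2*I*√2/3 + 7/4))² = (7 + (7/4 + 2*I*√2/3))² = (35/4 + 2*I*√2/3)²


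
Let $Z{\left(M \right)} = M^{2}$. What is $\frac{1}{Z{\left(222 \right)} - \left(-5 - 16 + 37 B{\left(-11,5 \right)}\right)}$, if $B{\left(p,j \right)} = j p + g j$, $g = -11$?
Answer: $\frac{1}{53375} \approx 1.8735 \cdot 10^{-5}$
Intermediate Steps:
$B{\left(p,j \right)} = - 11 j + j p$ ($B{\left(p,j \right)} = j p - 11 j = - 11 j + j p$)
$\frac{1}{Z{\left(222 \right)} - \left(-5 - 16 + 37 B{\left(-11,5 \right)}\right)} = \frac{1}{222^{2} - \left(-5 - 16 + 37 \cdot 5 \left(-11 - 11\right)\right)} = \frac{1}{49284 + \left(- 37 \cdot 5 \left(-22\right) + \left(16 + 5\right)\right)} = \frac{1}{49284 + \left(\left(-37\right) \left(-110\right) + 21\right)} = \frac{1}{49284 + \left(4070 + 21\right)} = \frac{1}{49284 + 4091} = \frac{1}{53375}$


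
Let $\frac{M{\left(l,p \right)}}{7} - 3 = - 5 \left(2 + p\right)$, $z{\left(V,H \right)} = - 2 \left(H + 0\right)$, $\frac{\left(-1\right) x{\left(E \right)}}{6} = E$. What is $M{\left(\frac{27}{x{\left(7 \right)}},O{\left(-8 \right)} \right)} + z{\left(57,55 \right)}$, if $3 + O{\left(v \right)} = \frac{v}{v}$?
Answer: $-89$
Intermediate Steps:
$x{\left(E \right)} = - 6 E$
$z{\left(V,H \right)} = - 2 H$
$O{\left(v \right)} = -2$ ($O{\left(v \right)} = -3 + \frac{v}{v} = -3 + 1 = -2$)
$M{\left(l,p \right)} = -49 - 35 p$ ($M{\left(l,p \right)} = 21 + 7 \left(- 5 \left(2 + p\right)\right) = 21 + 7 \left(-10 - 5 p\right) = 21 - \left(70 + 35 p\right) = -49 - 35 p$)
$M{\left(\frac{27}{x{\left(7 \right)}},O{\left(-8 \right)} \right)} + z{\left(57,55 \right)} = \left(-49 - -70\right) - 110 = \left(-49 + 70\right) - 110 = 21 - 110 = -89$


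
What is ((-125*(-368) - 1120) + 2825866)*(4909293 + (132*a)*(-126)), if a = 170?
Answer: 5976471172338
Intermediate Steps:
((-125*(-368) - 1120) + 2825866)*(4909293 + (132*a)*(-126)) = ((-125*(-368) - 1120) + 2825866)*(4909293 + (132*170)*(-126)) = ((46000 - 1120) + 2825866)*(4909293 + 22440*(-126)) = (44880 + 2825866)*(4909293 - 2827440) = 2870746*2081853 = 5976471172338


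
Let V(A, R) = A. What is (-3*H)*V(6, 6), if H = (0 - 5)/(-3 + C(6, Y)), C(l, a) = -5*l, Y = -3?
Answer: -30/11 ≈ -2.7273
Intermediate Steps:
H = 5/33 (H = (0 - 5)/(-3 - 5*6) = -5/(-3 - 30) = -5/(-33) = -5*(-1/33) = 5/33 ≈ 0.15152)
(-3*H)*V(6, 6) = -3*5/33*6 = -5/11*6 = -30/11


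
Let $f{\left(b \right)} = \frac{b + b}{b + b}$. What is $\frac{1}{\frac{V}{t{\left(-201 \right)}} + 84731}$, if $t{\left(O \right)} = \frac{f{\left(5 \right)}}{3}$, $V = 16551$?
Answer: $\frac{1}{134384} \approx 7.4414 \cdot 10^{-6}$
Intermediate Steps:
$f{\left(b \right)} = 1$ ($f{\left(b \right)} = \frac{2 b}{2 b} = 2 b \frac{1}{2 b} = 1$)
$t{\left(O \right)} = \frac{1}{3}$ ($t{\left(O \right)} = 1 \cdot \frac{1}{3} = \frac{1}{3}$)
$\frac{1}{\frac{V}{t{\left(-201 \right)}} + 84731} = \frac{1}{16551 \frac{1}{\frac{1}{3}} + 84731} = \frac{1}{16551 \cdot 3 + 84731} = \frac{1}{49653 + 84731} = \frac{1}{134384}$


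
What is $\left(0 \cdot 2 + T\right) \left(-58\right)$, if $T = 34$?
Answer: $-1972$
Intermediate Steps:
$\left(0 \cdot 2 + T\right) \left(-58\right) = \left(0 \cdot 2 + 34\right) \left(-58\right) = \left(0 + 34\right) \left(-58\right) = 34 \left(-58\right) = -1972$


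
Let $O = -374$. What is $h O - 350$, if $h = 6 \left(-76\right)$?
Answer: $170194$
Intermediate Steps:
$h = -456$
$h O - 350 = \left(-456\right) \left(-374\right) - 350 = 170544 - 350 = 170194$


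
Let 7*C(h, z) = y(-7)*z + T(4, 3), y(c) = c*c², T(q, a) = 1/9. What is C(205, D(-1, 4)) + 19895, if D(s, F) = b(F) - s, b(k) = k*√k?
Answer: 1225603/63 ≈ 19454.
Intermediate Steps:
b(k) = k^(3/2)
T(q, a) = ⅑
y(c) = c³
D(s, F) = F^(3/2) - s
C(h, z) = 1/63 - 49*z (C(h, z) = ((-7)³*z + ⅑)/7 = (-343*z + ⅑)/7 = (⅑ - 343*z)/7 = 1/63 - 49*z)
C(205, D(-1, 4)) + 19895 = (1/63 - 49*(4^(3/2) - 1*(-1))) + 19895 = (1/63 - 49*(8 + 1)) + 19895 = (1/63 - 49*9) + 19895 = (1/63 - 441) + 19895 = -27782/63 + 19895 = 1225603/63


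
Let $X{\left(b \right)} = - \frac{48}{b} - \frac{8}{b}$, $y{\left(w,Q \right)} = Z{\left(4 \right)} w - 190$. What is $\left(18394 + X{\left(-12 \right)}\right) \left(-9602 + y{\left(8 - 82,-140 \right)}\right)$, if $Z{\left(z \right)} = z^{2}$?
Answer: $- \frac{605831296}{3} \approx -2.0194 \cdot 10^{8}$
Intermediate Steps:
$y{\left(w,Q \right)} = -190 + 16 w$ ($y{\left(w,Q \right)} = 4^{2} w - 190 = 16 w - 190 = -190 + 16 w$)
$X{\left(b \right)} = - \frac{56}{b}$
$\left(18394 + X{\left(-12 \right)}\right) \left(-9602 + y{\left(8 - 82,-140 \right)}\right) = \left(18394 - \frac{56}{-12}\right) \left(-9602 + \left(-190 + 16 \left(8 - 82\right)\right)\right) = \left(18394 - - \frac{14}{3}\right) \left(-9602 + \left(-190 + 16 \left(-74\right)\right)\right) = \left(18394 + \frac{14}{3}\right) \left(-9602 - 1374\right) = \frac{55196 \left(-9602 - 1374\right)}{3} = \frac{55196}{3} \left(-10976\right) = - \frac{605831296}{3}$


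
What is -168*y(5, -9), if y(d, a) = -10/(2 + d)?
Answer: 240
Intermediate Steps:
-168*y(5, -9) = -(-1680)/(2 + 5) = -(-1680)/7 = -168*(-10/7) = 240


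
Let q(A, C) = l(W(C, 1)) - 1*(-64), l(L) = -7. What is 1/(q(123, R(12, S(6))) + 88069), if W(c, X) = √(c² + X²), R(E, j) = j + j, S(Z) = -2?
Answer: 1/88126 ≈ 1.1347e-5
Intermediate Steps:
R(E, j) = 2*j
W(c, X) = √(X² + c²)
q(A, C) = 57 (q(A, C) = -7 - 1*(-64) = -7 + 64 = 57)
1/(q(123, R(12, S(6))) + 88069) = 1/(57 + 88069) = 1/88126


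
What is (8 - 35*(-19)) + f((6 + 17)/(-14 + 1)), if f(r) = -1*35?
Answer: 638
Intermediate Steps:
f(r) = -35
(8 - 35*(-19)) + f((6 + 17)/(-14 + 1)) = (8 - 35*(-19)) - 35 = (8 + 665) - 35 = 673 - 35 = 638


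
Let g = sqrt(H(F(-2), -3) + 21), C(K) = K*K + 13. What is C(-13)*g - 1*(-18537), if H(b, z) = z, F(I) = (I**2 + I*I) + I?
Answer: 18537 + 546*sqrt(2) ≈ 19309.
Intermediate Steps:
F(I) = I + 2*I**2 (F(I) = (I**2 + I**2) + I = 2*I**2 + I = I + 2*I**2)
C(K) = 13 + K**2 (C(K) = K**2 + 13 = 13 + K**2)
g = 3*sqrt(2) (g = sqrt(-3 + 21) = sqrt(18) = 3*sqrt(2) ≈ 4.2426)
C(-13)*g - 1*(-18537) = (13 + (-13)**2)*(3*sqrt(2)) - 1*(-18537) = (13 + 169)*(3*sqrt(2)) + 18537 = 182*(3*sqrt(2)) + 18537 = 546*sqrt(2) + 18537 = 18537 + 546*sqrt(2)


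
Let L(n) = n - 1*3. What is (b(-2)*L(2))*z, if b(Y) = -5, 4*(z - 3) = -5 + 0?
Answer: 35/4 ≈ 8.7500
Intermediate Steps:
z = 7/4 (z = 3 + (-5 + 0)/4 = 3 + (¼)*(-5) = 3 - 5/4 = 7/4 ≈ 1.7500)
L(n) = -3 + n (L(n) = n - 3 = -3 + n)
(b(-2)*L(2))*z = -5*(-3 + 2)*(7/4) = -5*(-1)*(7/4) = 5*(7/4) = 35/4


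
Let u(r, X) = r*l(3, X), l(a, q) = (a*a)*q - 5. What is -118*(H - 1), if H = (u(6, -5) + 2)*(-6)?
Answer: -210866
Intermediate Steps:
l(a, q) = -5 + q*a² (l(a, q) = a²*q - 5 = q*a² - 5 = -5 + q*a²)
u(r, X) = r*(-5 + 9*X) (u(r, X) = r*(-5 + X*3²) = r*(-5 + X*9) = r*(-5 + 9*X))
H = 1788 (H = (6*(-5 + 9*(-5)) + 2)*(-6) = (6*(-5 - 45) + 2)*(-6) = (6*(-50) + 2)*(-6) = (-300 + 2)*(-6) = -298*(-6) = 1788)
-118*(H - 1) = -118*(1788 - 1) = -118*1787 = -210866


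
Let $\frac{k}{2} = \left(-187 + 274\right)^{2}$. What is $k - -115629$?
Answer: $130767$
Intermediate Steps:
$k = 15138$ ($k = 2 \left(-187 + 274\right)^{2} = 2 \cdot 87^{2} = 2 \cdot 7569 = 15138$)
$k - -115629 = 15138 - -115629 = 15138 + 115629 = 130767$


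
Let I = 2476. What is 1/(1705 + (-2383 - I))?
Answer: -1/3154 ≈ -0.00031706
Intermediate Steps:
1/(1705 + (-2383 - I)) = 1/(1705 + (-2383 - 1*2476)) = 1/(1705 + (-2383 - 2476)) = 1/(1705 - 4859) = 1/(-3154) = -1/3154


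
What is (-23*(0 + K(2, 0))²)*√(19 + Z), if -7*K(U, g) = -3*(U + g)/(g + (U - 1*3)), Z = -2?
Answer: -828*√17/49 ≈ -69.672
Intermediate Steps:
K(U, g) = 3*(U + g)/(7*(-3 + U + g)) (K(U, g) = -(-3)*(U + g)/(g + (U - 1*3))/7 = -(-3)*(U + g)/(g + (U - 3))/7 = -(-3)*(U + g)/(g + (-3 + U))/7 = -(-3)*(U + g)/(-3 + U + g)/7 = -(-3)*(U + g)/(7*(-3 + U + g)) = 3*(U + g)/(7*(-3 + U + g)))
(-23*(0 + K(2, 0))²)*√(19 + Z) = (-23*(0 + 3*(2 + 0)/(7*(-3 + 2 + 0)))²)*√(19 - 2) = (-23*(0 + (3/7)*2/(-1))²)*√17 = (-23*(0 + (3/7)*(-1)*2)²)*√17 = (-23*(0 - 6/7)²)*√17 = (-23*(-6/7)²)*√17 = (-23*36/49)*√17 = -828*√17/49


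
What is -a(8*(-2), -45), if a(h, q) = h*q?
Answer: -720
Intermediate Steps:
-a(8*(-2), -45) = -8*(-2)*(-45) = -(-16)*(-45) = -1*720 = -720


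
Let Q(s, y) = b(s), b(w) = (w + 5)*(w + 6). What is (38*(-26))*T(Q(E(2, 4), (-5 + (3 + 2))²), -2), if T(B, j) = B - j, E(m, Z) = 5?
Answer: -110656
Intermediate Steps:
b(w) = (5 + w)*(6 + w)
Q(s, y) = 30 + s² + 11*s
(38*(-26))*T(Q(E(2, 4), (-5 + (3 + 2))²), -2) = (38*(-26))*((30 + 5² + 11*5) - 1*(-2)) = -988*((30 + 25 + 55) + 2) = -988*(110 + 2) = -988*112 = -110656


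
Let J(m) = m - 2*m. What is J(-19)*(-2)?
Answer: -38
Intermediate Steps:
J(m) = -m
J(-19)*(-2) = -1*(-19)*(-2) = 19*(-2) = -38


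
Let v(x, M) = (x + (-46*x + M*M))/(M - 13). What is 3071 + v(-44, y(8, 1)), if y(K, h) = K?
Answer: 13311/5 ≈ 2662.2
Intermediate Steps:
v(x, M) = (M**2 - 45*x)/(-13 + M) (v(x, M) = (x + (-46*x + M**2))/(-13 + M) = (x + (M**2 - 46*x))/(-13 + M) = (M**2 - 45*x)/(-13 + M))
3071 + v(-44, y(8, 1)) = 3071 + (8**2 - 45*(-44))/(-13 + 8) = 3071 + (64 + 1980)/(-5) = 3071 - 1/5*2044 = 3071 - 2044/5 = 13311/5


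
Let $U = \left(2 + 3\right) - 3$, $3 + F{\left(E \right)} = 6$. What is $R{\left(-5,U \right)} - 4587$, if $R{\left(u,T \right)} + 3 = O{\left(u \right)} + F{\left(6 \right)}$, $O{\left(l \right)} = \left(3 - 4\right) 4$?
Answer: $-4591$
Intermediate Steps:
$O{\left(l \right)} = -4$ ($O{\left(l \right)} = \left(-1\right) 4 = -4$)
$F{\left(E \right)} = 3$ ($F{\left(E \right)} = -3 + 6 = 3$)
$U = 2$ ($U = 5 - 3 = 2$)
$R{\left(u,T \right)} = -4$ ($R{\left(u,T \right)} = -3 + \left(-4 + 3\right) = -3 - 1 = -4$)
$R{\left(-5,U \right)} - 4587 = -4 - 4587 = -4591$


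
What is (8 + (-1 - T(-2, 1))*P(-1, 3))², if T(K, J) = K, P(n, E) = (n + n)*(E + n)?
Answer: 16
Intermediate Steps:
P(n, E) = 2*n*(E + n) (P(n, E) = (2*n)*(E + n) = 2*n*(E + n))
(8 + (-1 - T(-2, 1))*P(-1, 3))² = (8 + (-1 - 1*(-2))*(2*(-1)*(3 - 1)))² = (8 + (-1 + 2)*(2*(-1)*2))² = (8 + 1*(-4))² = (8 - 4)² = 4² = 16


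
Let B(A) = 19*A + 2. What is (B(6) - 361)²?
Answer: 60025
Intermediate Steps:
B(A) = 2 + 19*A
(B(6) - 361)² = ((2 + 19*6) - 361)² = ((2 + 114) - 361)² = (116 - 361)² = (-245)² = 60025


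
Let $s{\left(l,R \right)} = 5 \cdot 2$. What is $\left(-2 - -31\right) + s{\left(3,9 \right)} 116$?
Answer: $1189$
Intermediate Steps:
$s{\left(l,R \right)} = 10$
$\left(-2 - -31\right) + s{\left(3,9 \right)} 116 = \left(-2 - -31\right) + 10 \cdot 116 = \left(-2 + 31\right) + 1160 = 29 + 1160 = 1189$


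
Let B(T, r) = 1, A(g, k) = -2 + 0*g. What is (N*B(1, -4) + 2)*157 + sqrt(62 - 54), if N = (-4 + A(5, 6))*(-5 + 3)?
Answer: 2198 + 2*sqrt(2) ≈ 2200.8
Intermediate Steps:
A(g, k) = -2 (A(g, k) = -2 + 0 = -2)
N = 12 (N = (-4 - 2)*(-5 + 3) = -6*(-2) = 12)
(N*B(1, -4) + 2)*157 + sqrt(62 - 54) = (12*1 + 2)*157 + sqrt(62 - 54) = (12 + 2)*157 + sqrt(8) = 14*157 + 2*sqrt(2) = 2198 + 2*sqrt(2)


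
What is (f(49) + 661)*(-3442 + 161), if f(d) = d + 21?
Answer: -2398411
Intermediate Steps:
f(d) = 21 + d
(f(49) + 661)*(-3442 + 161) = ((21 + 49) + 661)*(-3442 + 161) = (70 + 661)*(-3281) = 731*(-3281) = -2398411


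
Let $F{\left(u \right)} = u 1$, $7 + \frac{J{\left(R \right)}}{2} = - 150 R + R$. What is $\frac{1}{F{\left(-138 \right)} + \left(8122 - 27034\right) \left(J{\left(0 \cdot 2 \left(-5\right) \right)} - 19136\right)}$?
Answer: $\frac{1}{362164662} \approx 2.7612 \cdot 10^{-9}$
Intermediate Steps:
$J{\left(R \right)} = -14 - 298 R$ ($J{\left(R \right)} = -14 + 2 \left(- 150 R + R\right) = -14 + 2 \left(- 149 R\right) = -14 - 298 R$)
$F{\left(u \right)} = u$
$\frac{1}{F{\left(-138 \right)} + \left(8122 - 27034\right) \left(J{\left(0 \cdot 2 \left(-5\right) \right)} - 19136\right)} = \frac{1}{-138 + \left(8122 - 27034\right) \left(\left(-14 - 298 \cdot 0 \cdot 2 \left(-5\right)\right) - 19136\right)} = \frac{1}{-138 - 18912 \left(\left(-14 - 298 \cdot 0 \left(-10\right)\right) - 19136\right)} = \frac{1}{-138 - 18912 \left(\left(-14 - 0\right) - 19136\right)} = \frac{1}{-138 - 18912 \left(\left(-14 + 0\right) - 19136\right)} = \frac{1}{-138 - 18912 \left(-14 - 19136\right)} = \frac{1}{-138 - -362164800} = \frac{1}{-138 + 362164800} = \frac{1}{362164662}$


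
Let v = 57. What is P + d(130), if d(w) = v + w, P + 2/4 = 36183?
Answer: 72739/2 ≈ 36370.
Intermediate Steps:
P = 72365/2 (P = -1/2 + 36183 = 72365/2 ≈ 36183.)
d(w) = 57 + w
P + d(130) = 72365/2 + (57 + 130) = 72365/2 + 187 = 72739/2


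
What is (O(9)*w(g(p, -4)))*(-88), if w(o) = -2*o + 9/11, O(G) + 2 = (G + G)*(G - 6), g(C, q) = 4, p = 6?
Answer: 32864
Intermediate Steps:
O(G) = -2 + 2*G*(-6 + G) (O(G) = -2 + (G + G)*(G - 6) = -2 + (2*G)*(-6 + G) = -2 + 2*G*(-6 + G))
w(o) = 9/11 - 2*o (w(o) = -2*o + 9*(1/11) = -2*o + 9/11 = 9/11 - 2*o)
(O(9)*w(g(p, -4)))*(-88) = ((-2 - 12*9 + 2*9**2)*(9/11 - 2*4))*(-88) = ((-2 - 108 + 2*81)*(9/11 - 8))*(-88) = ((-2 - 108 + 162)*(-79/11))*(-88) = (52*(-79/11))*(-88) = -4108/11*(-88) = 32864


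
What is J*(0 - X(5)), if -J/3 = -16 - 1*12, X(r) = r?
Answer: -420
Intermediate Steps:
J = 84 (J = -3*(-16 - 1*12) = -3*(-16 - 12) = -3*(-28) = 84)
J*(0 - X(5)) = 84*(0 - 1*5) = 84*(0 - 5) = 84*(-5) = -420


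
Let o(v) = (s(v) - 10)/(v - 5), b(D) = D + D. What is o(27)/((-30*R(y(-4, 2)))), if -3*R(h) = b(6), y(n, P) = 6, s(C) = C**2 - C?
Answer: 173/660 ≈ 0.26212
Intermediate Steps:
b(D) = 2*D
o(v) = (-10 + v*(-1 + v))/(-5 + v) (o(v) = (v*(-1 + v) - 10)/(v - 5) = (-10 + v*(-1 + v))/(-5 + v))
R(h) = -4 (R(h) = -2*6/3 = -1/3*12 = -4)
o(27)/((-30*R(y(-4, 2)))) = ((-10 + 27*(-1 + 27))/(-5 + 27))/((-30*(-4))) = ((-10 + 27*26)/22)/120 = ((-10 + 702)/22)*(1/120) = ((1/22)*692)*(1/120) = (346/11)*(1/120) = 173/660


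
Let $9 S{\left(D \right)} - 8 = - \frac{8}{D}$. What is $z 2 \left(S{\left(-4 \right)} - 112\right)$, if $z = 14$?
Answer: $- \frac{27944}{9} \approx -3104.9$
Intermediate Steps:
$S{\left(D \right)} = \frac{8}{9} - \frac{8}{9 D}$ ($S{\left(D \right)} = \frac{8}{9} + \frac{\left(-8\right) \frac{1}{D}}{9} = \frac{8}{9} - \frac{8}{9 D}$)
$z 2 \left(S{\left(-4 \right)} - 112\right) = 14 \cdot 2 \left(\frac{8 \left(-1 - 4\right)}{9 \left(-4\right)} - 112\right) = 28 \left(\frac{8}{9} \left(- \frac{1}{4}\right) \left(-5\right) - 112\right) = 28 \left(\frac{10}{9} - 112\right) = 28 \left(- \frac{998}{9}\right) = - \frac{27944}{9}$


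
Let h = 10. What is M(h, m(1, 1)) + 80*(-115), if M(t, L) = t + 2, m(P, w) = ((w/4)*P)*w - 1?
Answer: -9188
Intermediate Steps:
m(P, w) = -1 + P*w²/4 (m(P, w) = ((w*(¼))*P)*w - 1 = ((w/4)*P)*w - 1 = (P*w/4)*w - 1 = P*w²/4 - 1 = -1 + P*w²/4)
M(t, L) = 2 + t
M(h, m(1, 1)) + 80*(-115) = (2 + 10) + 80*(-115) = 12 - 9200 = -9188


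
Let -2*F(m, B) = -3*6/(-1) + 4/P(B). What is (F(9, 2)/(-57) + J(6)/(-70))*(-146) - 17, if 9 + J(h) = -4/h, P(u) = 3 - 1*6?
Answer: -350164/5985 ≈ -58.507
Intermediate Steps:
P(u) = -3 (P(u) = 3 - 6 = -3)
J(h) = -9 - 4/h
F(m, B) = -25/3 (F(m, B) = -(-3*6/(-1) + 4/(-3))/2 = -(-18*(-1) + 4*(-1/3))/2 = -(18 - 4/3)/2 = -1/2*50/3 = -25/3)
(F(9, 2)/(-57) + J(6)/(-70))*(-146) - 17 = (-25/3/(-57) + (-9 - 4/6)/(-70))*(-146) - 17 = (-25/3*(-1/57) + (-9 - 4*1/6)*(-1/70))*(-146) - 17 = (25/171 + (-9 - 2/3)*(-1/70))*(-146) - 17 = (25/171 - 29/3*(-1/70))*(-146) - 17 = (25/171 + 29/210)*(-146) - 17 = (3403/11970)*(-146) - 17 = -248419/5985 - 17 = -350164/5985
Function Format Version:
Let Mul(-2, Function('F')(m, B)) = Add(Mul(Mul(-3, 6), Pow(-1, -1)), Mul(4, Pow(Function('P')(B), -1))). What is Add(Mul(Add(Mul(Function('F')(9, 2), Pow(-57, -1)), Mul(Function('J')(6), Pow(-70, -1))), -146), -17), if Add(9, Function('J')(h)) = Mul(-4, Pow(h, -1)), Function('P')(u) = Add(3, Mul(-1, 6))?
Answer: Rational(-350164, 5985) ≈ -58.507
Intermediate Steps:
Function('P')(u) = -3 (Function('P')(u) = Add(3, -6) = -3)
Function('J')(h) = Add(-9, Mul(-4, Pow(h, -1)))
Function('F')(m, B) = Rational(-25, 3) (Function('F')(m, B) = Mul(Rational(-1, 2), Add(Mul(Mul(-3, 6), Pow(-1, -1)), Mul(4, Pow(-3, -1)))) = Mul(Rational(-1, 2), Add(Mul(-18, -1), Mul(4, Rational(-1, 3)))) = Mul(Rational(-1, 2), Add(18, Rational(-4, 3))) = Mul(Rational(-1, 2), Rational(50, 3)) = Rational(-25, 3))
Add(Mul(Add(Mul(Function('F')(9, 2), Pow(-57, -1)), Mul(Function('J')(6), Pow(-70, -1))), -146), -17) = Add(Mul(Add(Mul(Rational(-25, 3), Pow(-57, -1)), Mul(Add(-9, Mul(-4, Pow(6, -1))), Pow(-70, -1))), -146), -17) = Add(Mul(Add(Mul(Rational(-25, 3), Rational(-1, 57)), Mul(Add(-9, Mul(-4, Rational(1, 6))), Rational(-1, 70))), -146), -17) = Add(Mul(Add(Rational(25, 171), Mul(Add(-9, Rational(-2, 3)), Rational(-1, 70))), -146), -17) = Add(Mul(Add(Rational(25, 171), Mul(Rational(-29, 3), Rational(-1, 70))), -146), -17) = Add(Mul(Add(Rational(25, 171), Rational(29, 210)), -146), -17) = Add(Mul(Rational(3403, 11970), -146), -17) = Add(Rational(-248419, 5985), -17) = Rational(-350164, 5985)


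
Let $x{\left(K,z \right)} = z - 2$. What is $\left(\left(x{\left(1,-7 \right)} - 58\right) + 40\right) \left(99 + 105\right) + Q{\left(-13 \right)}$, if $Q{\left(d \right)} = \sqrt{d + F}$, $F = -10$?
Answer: $-5508 + i \sqrt{23} \approx -5508.0 + 4.7958 i$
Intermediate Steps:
$x{\left(K,z \right)} = -2 + z$
$Q{\left(d \right)} = \sqrt{-10 + d}$ ($Q{\left(d \right)} = \sqrt{d - 10} = \sqrt{-10 + d}$)
$\left(\left(x{\left(1,-7 \right)} - 58\right) + 40\right) \left(99 + 105\right) + Q{\left(-13 \right)} = \left(\left(\left(-2 - 7\right) - 58\right) + 40\right) \left(99 + 105\right) + \sqrt{-10 - 13} = \left(\left(-9 - 58\right) + 40\right) 204 + \sqrt{-23} = \left(-67 + 40\right) 204 + i \sqrt{23} = \left(-27\right) 204 + i \sqrt{23} = -5508 + i \sqrt{23}$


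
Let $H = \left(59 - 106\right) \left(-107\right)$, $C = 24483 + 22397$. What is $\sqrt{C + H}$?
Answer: $11 \sqrt{429} \approx 227.84$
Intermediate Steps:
$C = 46880$
$H = 5029$ ($H = \left(-47\right) \left(-107\right) = 5029$)
$\sqrt{C + H} = \sqrt{46880 + 5029} = \sqrt{51909} = 11 \sqrt{429}$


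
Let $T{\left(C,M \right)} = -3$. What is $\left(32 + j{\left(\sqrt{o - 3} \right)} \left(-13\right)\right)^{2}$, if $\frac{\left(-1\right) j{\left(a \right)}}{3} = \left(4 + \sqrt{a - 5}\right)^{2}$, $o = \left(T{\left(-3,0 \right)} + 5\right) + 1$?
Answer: $-274199 + 287664 i \sqrt{5} \approx -2.742 \cdot 10^{5} + 6.4324 \cdot 10^{5} i$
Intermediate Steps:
$o = 3$ ($o = \left(-3 + 5\right) + 1 = 2 + 1 = 3$)
$j{\left(a \right)} = - 3 \left(4 + \sqrt{-5 + a}\right)^{2}$ ($j{\left(a \right)} = - 3 \left(4 + \sqrt{a - 5}\right)^{2} = - 3 \left(4 + \sqrt{-5 + a}\right)^{2}$)
$\left(32 + j{\left(\sqrt{o - 3} \right)} \left(-13\right)\right)^{2} = \left(32 + - 3 \left(4 + \sqrt{-5 + \sqrt{3 - 3}}\right)^{2} \left(-13\right)\right)^{2} = \left(32 + - 3 \left(4 + \sqrt{-5 + \sqrt{0}}\right)^{2} \left(-13\right)\right)^{2} = \left(32 + - 3 \left(4 + \sqrt{-5 + 0}\right)^{2} \left(-13\right)\right)^{2} = \left(32 + - 3 \left(4 + \sqrt{-5}\right)^{2} \left(-13\right)\right)^{2} = \left(32 + - 3 \left(4 + i \sqrt{5}\right)^{2} \left(-13\right)\right)^{2} = \left(32 + 39 \left(4 + i \sqrt{5}\right)^{2}\right)^{2}$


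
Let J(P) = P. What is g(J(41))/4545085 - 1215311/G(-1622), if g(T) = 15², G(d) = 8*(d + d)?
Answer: 1104739527127/23590809184 ≈ 46.829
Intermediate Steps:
G(d) = 16*d (G(d) = 8*(2*d) = 16*d)
g(T) = 225
g(J(41))/4545085 - 1215311/G(-1622) = 225/4545085 - 1215311/(16*(-1622)) = 225*(1/4545085) - 1215311/(-25952) = 45/909017 - 1215311*(-1/25952) = 45/909017 + 1215311/25952 = 1104739527127/23590809184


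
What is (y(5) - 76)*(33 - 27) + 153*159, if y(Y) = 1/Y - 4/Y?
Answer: 119337/5 ≈ 23867.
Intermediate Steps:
y(Y) = -3/Y (y(Y) = 1/Y - 4/Y = -3/Y)
(y(5) - 76)*(33 - 27) + 153*159 = (-3/5 - 76)*(33 - 27) + 153*159 = (-3*⅕ - 76)*6 + 24327 = (-⅗ - 76)*6 + 24327 = -383/5*6 + 24327 = -2298/5 + 24327 = 119337/5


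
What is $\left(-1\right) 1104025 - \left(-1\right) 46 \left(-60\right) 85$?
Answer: $-1338625$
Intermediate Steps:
$\left(-1\right) 1104025 - \left(-1\right) 46 \left(-60\right) 85 = -1104025 - \left(-46\right) \left(-60\right) 85 = -1104025 - 2760 \cdot 85 = -1104025 - 234600 = -1338625$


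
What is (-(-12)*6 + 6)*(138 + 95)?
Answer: 18174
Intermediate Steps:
(-(-12)*6 + 6)*(138 + 95) = (-4*(-18) + 6)*233 = (72 + 6)*233 = 78*233 = 18174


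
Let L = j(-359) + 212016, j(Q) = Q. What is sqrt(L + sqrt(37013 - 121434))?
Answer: sqrt(211657 + I*sqrt(84421)) ≈ 460.06 + 0.316*I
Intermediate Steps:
L = 211657 (L = -359 + 212016 = 211657)
sqrt(L + sqrt(37013 - 121434)) = sqrt(211657 + sqrt(37013 - 121434)) = sqrt(211657 + sqrt(-84421)) = sqrt(211657 + I*sqrt(84421))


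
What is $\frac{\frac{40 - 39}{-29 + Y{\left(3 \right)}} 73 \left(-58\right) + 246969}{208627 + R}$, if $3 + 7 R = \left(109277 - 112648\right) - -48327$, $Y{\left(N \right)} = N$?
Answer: $\frac{11244499}{9784723} \approx 1.1492$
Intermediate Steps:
$R = \frac{44953}{7}$ ($R = - \frac{3}{7} + \frac{\left(109277 - 112648\right) - -48327}{7} = - \frac{3}{7} + \frac{\left(109277 - 112648\right) + 48327}{7} = - \frac{3}{7} + \frac{-3371 + 48327}{7} = - \frac{3}{7} + \frac{1}{7} \cdot 44956 = - \frac{3}{7} + \frac{44956}{7} = \frac{44953}{7} \approx 6421.9$)
$\frac{\frac{40 - 39}{-29 + Y{\left(3 \right)}} 73 \left(-58\right) + 246969}{208627 + R} = \frac{\frac{40 - 39}{-29 + 3} \cdot 73 \left(-58\right) + 246969}{208627 + \frac{44953}{7}} = \frac{1 \frac{1}{-26} \cdot 73 \left(-58\right) + 246969}{\frac{1505342}{7}} = \left(1 \left(- \frac{1}{26}\right) 73 \left(-58\right) + 246969\right) \frac{7}{1505342} = \left(\left(- \frac{1}{26}\right) 73 \left(-58\right) + 246969\right) \frac{7}{1505342} = \left(\left(- \frac{73}{26}\right) \left(-58\right) + 246969\right) \frac{7}{1505342} = \left(\frac{2117}{13} + 246969\right) \frac{7}{1505342} = \frac{3212714}{13} \cdot \frac{7}{1505342} = \frac{11244499}{9784723}$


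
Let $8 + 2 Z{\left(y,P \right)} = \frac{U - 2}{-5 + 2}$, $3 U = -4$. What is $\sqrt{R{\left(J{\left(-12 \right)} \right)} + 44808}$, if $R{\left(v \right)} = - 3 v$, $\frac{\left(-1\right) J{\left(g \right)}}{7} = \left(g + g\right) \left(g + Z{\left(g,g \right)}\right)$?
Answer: $4 \sqrt{3287} \approx 229.33$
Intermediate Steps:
$U = - \frac{4}{3}$ ($U = \frac{1}{3} \left(-4\right) = - \frac{4}{3} \approx -1.3333$)
$Z{\left(y,P \right)} = - \frac{31}{9}$ ($Z{\left(y,P \right)} = -4 + \frac{\left(- \frac{4}{3} - 2\right) \frac{1}{-5 + 2}}{2} = -4 + \frac{\left(- \frac{10}{3}\right) \frac{1}{-3}}{2} = -4 + \frac{\left(- \frac{10}{3}\right) \left(- \frac{1}{3}\right)}{2} = -4 + \frac{1}{2} \cdot \frac{10}{9} = -4 + \frac{5}{9} = - \frac{31}{9}$)
$J{\left(g \right)} = - 14 g \left(- \frac{31}{9} + g\right)$ ($J{\left(g \right)} = - 7 \left(g + g\right) \left(g - \frac{31}{9}\right) = - 7 \cdot 2 g \left(- \frac{31}{9} + g\right) = - 14 g \left(- \frac{31}{9} + g\right)$)
$\sqrt{R{\left(J{\left(-12 \right)} \right)} + 44808} = \sqrt{- 3 \cdot \frac{14}{9} \left(-12\right) \left(31 - -108\right) + 44808} = \sqrt{- 3 \cdot \frac{14}{9} \left(-12\right) \left(31 + 108\right) + 44808} = \sqrt{- 3 \cdot \frac{14}{9} \left(-12\right) 139 + 44808} = \sqrt{\left(-3\right) \left(- \frac{7784}{3}\right) + 44808} = \sqrt{7784 + 44808} = \sqrt{52592} = 4 \sqrt{3287}$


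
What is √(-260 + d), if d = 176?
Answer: 2*I*√21 ≈ 9.1651*I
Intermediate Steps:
√(-260 + d) = √(-260 + 176) = √(-84) = 2*I*√21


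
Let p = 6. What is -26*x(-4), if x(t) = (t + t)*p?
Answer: 1248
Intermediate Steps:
x(t) = 12*t (x(t) = (t + t)*6 = (2*t)*6 = 12*t)
-26*x(-4) = -312*(-4) = -26*(-48) = 1248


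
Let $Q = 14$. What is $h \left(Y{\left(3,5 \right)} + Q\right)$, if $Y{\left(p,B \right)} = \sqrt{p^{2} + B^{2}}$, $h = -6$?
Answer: $-84 - 6 \sqrt{34} \approx -118.99$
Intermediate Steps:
$Y{\left(p,B \right)} = \sqrt{B^{2} + p^{2}}$
$h \left(Y{\left(3,5 \right)} + Q\right) = - 6 \left(\sqrt{5^{2} + 3^{2}} + 14\right) = - 6 \left(\sqrt{25 + 9} + 14\right) = - 6 \left(\sqrt{34} + 14\right) = - 6 \left(14 + \sqrt{34}\right) = -84 - 6 \sqrt{34}$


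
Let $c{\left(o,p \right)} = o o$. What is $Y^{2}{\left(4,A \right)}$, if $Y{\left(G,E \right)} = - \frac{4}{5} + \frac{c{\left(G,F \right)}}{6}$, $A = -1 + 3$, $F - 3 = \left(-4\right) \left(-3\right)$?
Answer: $\frac{784}{225} \approx 3.4844$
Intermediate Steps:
$F = 15$ ($F = 3 - -12 = 3 + 12 = 15$)
$c{\left(o,p \right)} = o^{2}$
$A = 2$
$Y{\left(G,E \right)} = - \frac{4}{5} + \frac{G^{2}}{6}$
$Y^{2}{\left(4,A \right)} = \left(- \frac{4}{5} + \frac{4^{2}}{6}\right)^{2} = \left(- \frac{4}{5} + \frac{1}{6} \cdot 16\right)^{2} = \left(- \frac{4}{5} + \frac{8}{3}\right)^{2} = \left(\frac{28}{15}\right)^{2} = \frac{784}{225}$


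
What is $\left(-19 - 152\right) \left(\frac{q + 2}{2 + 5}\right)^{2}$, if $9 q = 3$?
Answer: $-19$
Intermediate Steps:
$q = \frac{1}{3}$ ($q = \frac{1}{9} \cdot 3 = \frac{1}{3} \approx 0.33333$)
$\left(-19 - 152\right) \left(\frac{q + 2}{2 + 5}\right)^{2} = \left(-19 - 152\right) \left(\frac{\frac{1}{3} + 2}{2 + 5}\right)^{2} = - 171 \left(\frac{7}{3 \cdot 7}\right)^{2} = - 171 \left(\frac{7}{3} \cdot \frac{1}{7}\right)^{2} = - \frac{171}{9} = \left(-171\right) \frac{1}{9} = -19$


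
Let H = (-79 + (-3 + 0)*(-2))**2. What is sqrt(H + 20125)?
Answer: sqrt(25454) ≈ 159.54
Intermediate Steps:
H = 5329 (H = (-79 - 3*(-2))**2 = (-79 + 6)**2 = (-73)**2 = 5329)
sqrt(H + 20125) = sqrt(5329 + 20125) = sqrt(25454)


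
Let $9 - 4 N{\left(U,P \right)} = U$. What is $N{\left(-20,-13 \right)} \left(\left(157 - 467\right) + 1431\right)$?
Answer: $\frac{32509}{4} \approx 8127.3$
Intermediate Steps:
$N{\left(U,P \right)} = \frac{9}{4} - \frac{U}{4}$
$N{\left(-20,-13 \right)} \left(\left(157 - 467\right) + 1431\right) = \left(\frac{9}{4} - -5\right) \left(\left(157 - 467\right) + 1431\right) = \left(\frac{9}{4} + 5\right) \left(-310 + 1431\right) = \frac{29}{4} \cdot 1121 = \frac{32509}{4}$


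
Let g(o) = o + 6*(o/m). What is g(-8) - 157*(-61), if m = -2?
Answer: 9593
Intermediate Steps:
g(o) = -2*o (g(o) = o + 6*(o/(-2)) = o + 6*(o*(-½)) = o + 6*(-o/2) = o - 3*o = -2*o)
g(-8) - 157*(-61) = -2*(-8) - 157*(-61) = 16 + 9577 = 9593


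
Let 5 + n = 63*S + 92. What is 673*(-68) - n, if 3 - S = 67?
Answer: -41819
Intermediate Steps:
S = -64 (S = 3 - 1*67 = 3 - 67 = -64)
n = -3945 (n = -5 + (63*(-64) + 92) = -5 + (-4032 + 92) = -5 - 3940 = -3945)
673*(-68) - n = 673*(-68) - 1*(-3945) = -45764 + 3945 = -41819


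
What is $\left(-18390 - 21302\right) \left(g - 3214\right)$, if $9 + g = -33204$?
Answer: $1445860484$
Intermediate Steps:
$g = -33213$ ($g = -9 - 33204 = -33213$)
$\left(-18390 - 21302\right) \left(g - 3214\right) = \left(-18390 - 21302\right) \left(-33213 - 3214\right) = - 39692 \left(-33213 + \left(-20847 + 17633\right)\right) = - 39692 \left(-33213 - 3214\right) = \left(-39692\right) \left(-36427\right) = 1445860484$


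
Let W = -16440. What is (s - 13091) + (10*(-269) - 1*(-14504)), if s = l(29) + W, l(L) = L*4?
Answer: -17601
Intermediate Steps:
l(L) = 4*L
s = -16324 (s = 4*29 - 16440 = 116 - 16440 = -16324)
(s - 13091) + (10*(-269) - 1*(-14504)) = (-16324 - 13091) + (10*(-269) - 1*(-14504)) = -29415 + (-2690 + 14504) = -29415 + 11814 = -17601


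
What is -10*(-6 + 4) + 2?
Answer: 22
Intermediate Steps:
-10*(-6 + 4) + 2 = -10*(-2) + 2 = 20 + 2 = 22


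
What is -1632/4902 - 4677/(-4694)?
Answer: 2544341/3834998 ≈ 0.66345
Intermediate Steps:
-1632/4902 - 4677/(-4694) = -1632*1/4902 - 4677*(-1/4694) = -272/817 + 4677/4694 = 2544341/3834998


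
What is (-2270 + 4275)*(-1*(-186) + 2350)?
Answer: 5084680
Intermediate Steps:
(-2270 + 4275)*(-1*(-186) + 2350) = 2005*(186 + 2350) = 2005*2536 = 5084680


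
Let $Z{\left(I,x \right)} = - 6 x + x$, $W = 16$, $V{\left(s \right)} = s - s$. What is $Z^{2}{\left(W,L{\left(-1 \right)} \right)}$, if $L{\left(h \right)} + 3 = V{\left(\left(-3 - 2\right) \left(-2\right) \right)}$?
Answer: $225$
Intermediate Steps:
$V{\left(s \right)} = 0$
$L{\left(h \right)} = -3$ ($L{\left(h \right)} = -3 + 0 = -3$)
$Z{\left(I,x \right)} = - 5 x$
$Z^{2}{\left(W,L{\left(-1 \right)} \right)} = \left(\left(-5\right) \left(-3\right)\right)^{2} = 15^{2} = 225$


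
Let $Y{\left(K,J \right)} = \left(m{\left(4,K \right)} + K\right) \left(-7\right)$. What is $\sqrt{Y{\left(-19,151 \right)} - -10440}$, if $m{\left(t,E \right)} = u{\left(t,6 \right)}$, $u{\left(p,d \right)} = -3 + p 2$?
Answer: $\sqrt{10538} \approx 102.65$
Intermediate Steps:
$u{\left(p,d \right)} = -3 + 2 p$
$m{\left(t,E \right)} = -3 + 2 t$
$Y{\left(K,J \right)} = -35 - 7 K$ ($Y{\left(K,J \right)} = \left(\left(-3 + 2 \cdot 4\right) + K\right) \left(-7\right) = \left(\left(-3 + 8\right) + K\right) \left(-7\right) = \left(5 + K\right) \left(-7\right) = -35 - 7 K$)
$\sqrt{Y{\left(-19,151 \right)} - -10440} = \sqrt{\left(-35 - -133\right) - -10440} = \sqrt{\left(-35 + 133\right) + 10440} = \sqrt{98 + 10440} = \sqrt{10538}$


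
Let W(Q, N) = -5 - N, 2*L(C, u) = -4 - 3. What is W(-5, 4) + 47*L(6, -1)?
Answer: -347/2 ≈ -173.50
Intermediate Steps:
L(C, u) = -7/2 (L(C, u) = (-4 - 3)/2 = (½)*(-7) = -7/2)
W(-5, 4) + 47*L(6, -1) = (-5 - 1*4) + 47*(-7/2) = (-5 - 4) - 329/2 = -9 - 329/2 = -347/2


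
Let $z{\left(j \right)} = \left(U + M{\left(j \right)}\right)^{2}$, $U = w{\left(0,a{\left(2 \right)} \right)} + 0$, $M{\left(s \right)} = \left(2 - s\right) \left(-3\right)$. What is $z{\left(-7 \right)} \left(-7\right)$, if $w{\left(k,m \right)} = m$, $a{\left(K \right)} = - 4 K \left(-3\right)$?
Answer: $-63$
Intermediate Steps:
$a{\left(K \right)} = 12 K$
$M{\left(s \right)} = -6 + 3 s$
$U = 24$ ($U = 12 \cdot 2 + 0 = 24 + 0 = 24$)
$z{\left(j \right)} = \left(18 + 3 j\right)^{2}$ ($z{\left(j \right)} = \left(24 + \left(-6 + 3 j\right)\right)^{2} = \left(18 + 3 j\right)^{2}$)
$z{\left(-7 \right)} \left(-7\right) = 9 \left(6 - 7\right)^{2} \left(-7\right) = 9 \left(-1\right)^{2} \left(-7\right) = 9 \cdot 1 \left(-7\right) = 9 \left(-7\right) = -63$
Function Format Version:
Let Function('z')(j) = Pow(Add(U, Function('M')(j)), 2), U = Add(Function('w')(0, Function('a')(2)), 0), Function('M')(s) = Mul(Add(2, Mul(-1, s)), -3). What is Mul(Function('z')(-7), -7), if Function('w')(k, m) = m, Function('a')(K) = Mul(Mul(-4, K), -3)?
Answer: -63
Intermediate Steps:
Function('a')(K) = Mul(12, K)
Function('M')(s) = Add(-6, Mul(3, s))
U = 24 (U = Add(Mul(12, 2), 0) = Add(24, 0) = 24)
Function('z')(j) = Pow(Add(18, Mul(3, j)), 2) (Function('z')(j) = Pow(Add(24, Add(-6, Mul(3, j))), 2) = Pow(Add(18, Mul(3, j)), 2))
Mul(Function('z')(-7), -7) = Mul(Mul(9, Pow(Add(6, -7), 2)), -7) = Mul(Mul(9, Pow(-1, 2)), -7) = Mul(Mul(9, 1), -7) = Mul(9, -7) = -63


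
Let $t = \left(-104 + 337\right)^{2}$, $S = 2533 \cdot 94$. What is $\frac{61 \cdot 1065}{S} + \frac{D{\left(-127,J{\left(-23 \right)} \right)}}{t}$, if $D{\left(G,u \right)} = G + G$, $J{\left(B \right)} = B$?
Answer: $\frac{3466406977}{12926319478} \approx 0.26817$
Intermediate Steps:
$S = 238102$
$t = 54289$ ($t = 233^{2} = 54289$)
$D{\left(G,u \right)} = 2 G$
$\frac{61 \cdot 1065}{S} + \frac{D{\left(-127,J{\left(-23 \right)} \right)}}{t} = \frac{61 \cdot 1065}{238102} + \frac{2 \left(-127\right)}{54289} = 64965 \cdot \frac{1}{238102} - \frac{254}{54289} = \frac{64965}{238102} - \frac{254}{54289} = \frac{3466406977}{12926319478}$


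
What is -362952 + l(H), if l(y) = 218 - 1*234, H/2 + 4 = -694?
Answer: -362968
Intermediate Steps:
H = -1396 (H = -8 + 2*(-694) = -8 - 1388 = -1396)
l(y) = -16 (l(y) = 218 - 234 = -16)
-362952 + l(H) = -362952 - 16 = -362968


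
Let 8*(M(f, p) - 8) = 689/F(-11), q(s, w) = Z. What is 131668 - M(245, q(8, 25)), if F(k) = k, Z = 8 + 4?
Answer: 11586769/88 ≈ 1.3167e+5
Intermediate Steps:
Z = 12
q(s, w) = 12
M(f, p) = 15/88 (M(f, p) = 8 + (689/(-11))/8 = 8 + (689*(-1/11))/8 = 8 + (⅛)*(-689/11) = 8 - 689/88 = 15/88)
131668 - M(245, q(8, 25)) = 131668 - 1*15/88 = 131668 - 15/88 = 11586769/88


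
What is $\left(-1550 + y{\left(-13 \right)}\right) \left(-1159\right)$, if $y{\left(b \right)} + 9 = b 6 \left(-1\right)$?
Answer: $1716479$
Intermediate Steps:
$y{\left(b \right)} = -9 - 6 b$ ($y{\left(b \right)} = -9 + b 6 \left(-1\right) = -9 + 6 b \left(-1\right) = -9 - 6 b$)
$\left(-1550 + y{\left(-13 \right)}\right) \left(-1159\right) = \left(-1550 - -69\right) \left(-1159\right) = \left(-1550 + \left(-9 + 78\right)\right) \left(-1159\right) = \left(-1550 + 69\right) \left(-1159\right) = \left(-1481\right) \left(-1159\right) = 1716479$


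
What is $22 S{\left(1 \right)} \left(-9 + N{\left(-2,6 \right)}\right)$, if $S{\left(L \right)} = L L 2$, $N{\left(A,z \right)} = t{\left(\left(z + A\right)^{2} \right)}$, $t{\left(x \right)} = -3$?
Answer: $-528$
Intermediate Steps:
$N{\left(A,z \right)} = -3$
$S{\left(L \right)} = 2 L^{2}$ ($S{\left(L \right)} = L^{2} \cdot 2 = 2 L^{2}$)
$22 S{\left(1 \right)} \left(-9 + N{\left(-2,6 \right)}\right) = 22 \cdot 2 \cdot 1^{2} \left(-9 - 3\right) = 22 \cdot 2 \cdot 1 \left(-12\right) = 22 \cdot 2 \left(-12\right) = 22 \left(-24\right) = -528$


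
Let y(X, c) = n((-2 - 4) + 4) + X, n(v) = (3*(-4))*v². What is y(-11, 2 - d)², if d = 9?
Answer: 3481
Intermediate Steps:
n(v) = -12*v²
y(X, c) = -48 + X (y(X, c) = -12*((-2 - 4) + 4)² + X = -12*(-6 + 4)² + X = -12*(-2)² + X = -12*4 + X = -48 + X)
y(-11, 2 - d)² = (-48 - 11)² = (-59)² = 3481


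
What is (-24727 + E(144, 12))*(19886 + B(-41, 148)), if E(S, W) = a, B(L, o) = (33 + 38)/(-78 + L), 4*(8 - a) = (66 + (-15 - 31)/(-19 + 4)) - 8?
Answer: -125421971726/255 ≈ -4.9185e+8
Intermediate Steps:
a = -109/15 (a = 8 - ((66 + (-15 - 31)/(-19 + 4)) - 8)/4 = 8 - ((66 - 46/(-15)) - 8)/4 = 8 - ((66 - 46*(-1/15)) - 8)/4 = 8 - ((66 + 46/15) - 8)/4 = 8 - (1036/15 - 8)/4 = 8 - 1/4*916/15 = 8 - 229/15 = -109/15 ≈ -7.2667)
B(L, o) = 71/(-78 + L)
E(S, W) = -109/15
(-24727 + E(144, 12))*(19886 + B(-41, 148)) = (-24727 - 109/15)*(19886 + 71/(-78 - 41)) = -371014*(19886 + 71/(-119))/15 = -371014*(19886 + 71*(-1/119))/15 = -371014*(19886 - 71/119)/15 = -371014/15*2366363/119 = -125421971726/255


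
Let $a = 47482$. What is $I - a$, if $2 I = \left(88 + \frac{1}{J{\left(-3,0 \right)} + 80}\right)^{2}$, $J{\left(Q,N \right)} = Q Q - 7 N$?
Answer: $- \frac{690853955}{15842} \approx -43609.0$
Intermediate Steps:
$J{\left(Q,N \right)} = Q^{2} - 7 N$
$I = \frac{61355889}{15842}$ ($I = \frac{\left(88 + \frac{1}{\left(\left(-3\right)^{2} - 0\right) + 80}\right)^{2}}{2} = \frac{\left(88 + \frac{1}{\left(9 + 0\right) + 80}\right)^{2}}{2} = \frac{\left(88 + \frac{1}{9 + 80}\right)^{2}}{2} = \frac{\left(88 + \frac{1}{89}\right)^{2}}{2} = \frac{\left(\frac{7833}{89}\right)^{2}}{2} = \frac{1}{2} \cdot \frac{61355889}{7921} = \frac{61355889}{15842} \approx 3873.0$)
$I - a = \frac{61355889}{15842} - 47482 = - \frac{690853955}{15842}$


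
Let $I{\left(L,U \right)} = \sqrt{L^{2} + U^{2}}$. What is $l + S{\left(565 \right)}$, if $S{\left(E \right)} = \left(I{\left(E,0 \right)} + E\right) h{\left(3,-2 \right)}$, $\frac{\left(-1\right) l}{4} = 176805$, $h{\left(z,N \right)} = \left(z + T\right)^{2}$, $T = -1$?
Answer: $-702700$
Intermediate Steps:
$h{\left(z,N \right)} = \left(-1 + z\right)^{2}$ ($h{\left(z,N \right)} = \left(z - 1\right)^{2} = \left(-1 + z\right)^{2}$)
$l = -707220$ ($l = \left(-4\right) 176805 = -707220$)
$S{\left(E \right)} = 4 E + 4 \sqrt{E^{2}}$ ($S{\left(E \right)} = \left(\sqrt{E^{2} + 0^{2}} + E\right) \left(-1 + 3\right)^{2} = \left(\sqrt{E^{2} + 0} + E\right) 2^{2} = \left(\sqrt{E^{2}} + E\right) 4 = \left(E + \sqrt{E^{2}}\right) 4 = 4 E + 4 \sqrt{E^{2}}$)
$l + S{\left(565 \right)} = -707220 + \left(4 \cdot 565 + 4 \sqrt{565^{2}}\right) = -707220 + \left(2260 + 4 \sqrt{319225}\right) = -707220 + \left(2260 + 4 \cdot 565\right) = -707220 + \left(2260 + 2260\right) = -707220 + 4520 = -702700$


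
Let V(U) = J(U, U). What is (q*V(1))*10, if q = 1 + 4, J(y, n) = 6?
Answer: 300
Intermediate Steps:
V(U) = 6
q = 5
(q*V(1))*10 = (5*6)*10 = 30*10 = 300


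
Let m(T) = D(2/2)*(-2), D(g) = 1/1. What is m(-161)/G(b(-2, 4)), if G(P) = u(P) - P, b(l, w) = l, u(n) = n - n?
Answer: -1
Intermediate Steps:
u(n) = 0
D(g) = 1
G(P) = -P (G(P) = 0 - P = -P)
m(T) = -2 (m(T) = 1*(-2) = -2)
m(-161)/G(b(-2, 4)) = -2/((-1*(-2))) = -2/2 = -2*½ = -1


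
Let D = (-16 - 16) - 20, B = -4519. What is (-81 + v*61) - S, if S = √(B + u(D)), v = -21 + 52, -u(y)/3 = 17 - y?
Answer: 1810 - I*√4726 ≈ 1810.0 - 68.746*I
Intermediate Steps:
D = -52 (D = -32 - 20 = -52)
u(y) = -51 + 3*y (u(y) = -3*(17 - y) = -51 + 3*y)
v = 31
S = I*√4726 (S = √(-4519 + (-51 + 3*(-52))) = √(-4519 + (-51 - 156)) = √(-4519 - 207) = √(-4726) = I*√4726 ≈ 68.746*I)
(-81 + v*61) - S = (-81 + 31*61) - I*√4726 = (-81 + 1891) - I*√4726 = 1810 - I*√4726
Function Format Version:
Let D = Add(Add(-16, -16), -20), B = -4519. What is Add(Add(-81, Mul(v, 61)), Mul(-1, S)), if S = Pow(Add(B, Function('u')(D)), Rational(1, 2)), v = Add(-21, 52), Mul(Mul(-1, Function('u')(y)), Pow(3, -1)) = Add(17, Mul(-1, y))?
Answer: Add(1810, Mul(-1, I, Pow(4726, Rational(1, 2)))) ≈ Add(1810.0, Mul(-68.746, I))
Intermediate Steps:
D = -52 (D = Add(-32, -20) = -52)
Function('u')(y) = Add(-51, Mul(3, y)) (Function('u')(y) = Mul(-3, Add(17, Mul(-1, y))) = Add(-51, Mul(3, y)))
v = 31
S = Mul(I, Pow(4726, Rational(1, 2))) (S = Pow(Add(-4519, Add(-51, Mul(3, -52))), Rational(1, 2)) = Pow(Add(-4519, Add(-51, -156)), Rational(1, 2)) = Pow(Add(-4519, -207), Rational(1, 2)) = Pow(-4726, Rational(1, 2)) = Mul(I, Pow(4726, Rational(1, 2))) ≈ Mul(68.746, I))
Add(Add(-81, Mul(v, 61)), Mul(-1, S)) = Add(Add(-81, Mul(31, 61)), Mul(-1, Mul(I, Pow(4726, Rational(1, 2))))) = Add(Add(-81, 1891), Mul(-1, I, Pow(4726, Rational(1, 2)))) = Add(1810, Mul(-1, I, Pow(4726, Rational(1, 2))))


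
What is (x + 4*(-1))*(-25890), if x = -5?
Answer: 233010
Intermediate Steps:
(x + 4*(-1))*(-25890) = (-5 + 4*(-1))*(-25890) = (-5 - 4)*(-25890) = -9*(-25890) = 233010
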